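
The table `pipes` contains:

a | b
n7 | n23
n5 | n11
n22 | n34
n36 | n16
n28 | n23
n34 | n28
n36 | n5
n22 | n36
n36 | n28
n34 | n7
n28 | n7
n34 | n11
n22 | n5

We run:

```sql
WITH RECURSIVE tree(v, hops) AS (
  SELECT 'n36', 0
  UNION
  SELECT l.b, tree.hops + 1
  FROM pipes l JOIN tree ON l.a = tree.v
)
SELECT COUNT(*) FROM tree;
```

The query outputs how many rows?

Base: (n36, hops=0).
Iteration 1: edges from {n36} -> (n16, hops=1), (n28, hops=1), (n5, hops=1).
Iteration 2: edges from {n16,n28,n5} -> (n11, hops=2), (n23, hops=2), (n7, hops=2).
Iteration 3: edges from {n11,n23,n7} -> (n23, hops=3).
Iteration 4: no outgoing edges from {n23}; recursion stops.
Total rows emitted: 8.

8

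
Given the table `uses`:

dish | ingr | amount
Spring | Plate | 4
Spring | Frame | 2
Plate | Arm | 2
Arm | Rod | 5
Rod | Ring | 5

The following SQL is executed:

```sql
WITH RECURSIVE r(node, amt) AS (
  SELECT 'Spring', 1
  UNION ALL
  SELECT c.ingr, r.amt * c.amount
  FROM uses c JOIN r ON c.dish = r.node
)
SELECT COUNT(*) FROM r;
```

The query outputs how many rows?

6

Base: (Spring, amt=1).
Iteration 1: components of {Spring} -> Frame = 1*2 = 2, Plate = 1*4 = 4.
Iteration 2: components of {Frame,Plate} -> Arm = 4*2 = 8.
Iteration 3: components of {Arm} -> Rod = 8*5 = 40.
Iteration 4: components of {Rod} -> Ring = 40*5 = 200.
Iteration 5: no further components; recursion stops.
Total rows emitted: 6.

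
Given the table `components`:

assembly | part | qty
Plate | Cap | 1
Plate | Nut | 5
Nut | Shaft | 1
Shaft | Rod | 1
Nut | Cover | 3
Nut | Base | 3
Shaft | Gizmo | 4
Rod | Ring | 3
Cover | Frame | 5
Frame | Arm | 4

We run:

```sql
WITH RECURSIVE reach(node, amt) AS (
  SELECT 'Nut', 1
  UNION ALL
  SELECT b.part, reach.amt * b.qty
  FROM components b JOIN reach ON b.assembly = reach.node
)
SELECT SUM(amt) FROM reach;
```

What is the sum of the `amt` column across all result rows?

Base: (Nut, amt=1).
Iteration 1: components of {Nut} -> Base = 1*3 = 3, Cover = 1*3 = 3, Shaft = 1*1 = 1.
Iteration 2: components of {Base,Cover,Shaft} -> Frame = 3*5 = 15, Gizmo = 1*4 = 4, Rod = 1*1 = 1.
Iteration 3: components of {Frame,Gizmo,Rod} -> Arm = 15*4 = 60, Ring = 1*3 = 3.
Iteration 4: no further components; recursion stops.
SUM(amt) = 1 + 1 + 3 + 3 + 1 + 4 + 15 + 3 + 60 = 91.

91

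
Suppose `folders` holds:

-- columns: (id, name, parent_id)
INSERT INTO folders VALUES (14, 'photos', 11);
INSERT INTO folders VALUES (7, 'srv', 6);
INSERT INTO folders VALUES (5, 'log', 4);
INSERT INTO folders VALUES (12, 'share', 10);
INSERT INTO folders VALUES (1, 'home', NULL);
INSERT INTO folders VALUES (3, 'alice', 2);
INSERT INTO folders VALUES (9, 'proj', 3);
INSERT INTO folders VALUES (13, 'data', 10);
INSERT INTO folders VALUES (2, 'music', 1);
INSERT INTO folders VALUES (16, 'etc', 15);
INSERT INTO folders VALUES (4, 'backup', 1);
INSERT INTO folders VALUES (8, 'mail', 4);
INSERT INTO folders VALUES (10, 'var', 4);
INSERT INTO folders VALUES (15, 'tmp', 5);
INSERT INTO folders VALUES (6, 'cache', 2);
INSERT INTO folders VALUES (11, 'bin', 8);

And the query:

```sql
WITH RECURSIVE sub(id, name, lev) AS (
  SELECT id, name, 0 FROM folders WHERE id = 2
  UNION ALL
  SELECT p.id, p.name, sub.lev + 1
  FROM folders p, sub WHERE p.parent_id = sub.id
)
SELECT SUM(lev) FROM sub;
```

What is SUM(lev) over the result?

Base: id=2 (music) at lev 0.
Iteration 1: rows with parent_id in {2} -> alice (id 3, lev 1), cache (id 6, lev 1).
Iteration 2: rows with parent_id in {3,6} -> srv (id 7, lev 2), proj (id 9, lev 2).
Iteration 3: no rows with parent_id in {7,9}; recursion stops.
SUM(lev) = 0 + 1 + 1 + 2 + 2 = 6.

6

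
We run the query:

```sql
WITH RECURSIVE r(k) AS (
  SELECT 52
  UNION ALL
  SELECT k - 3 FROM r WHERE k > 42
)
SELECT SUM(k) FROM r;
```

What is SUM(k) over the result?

Base: k=52.
Iteration 1: 52 > 42 holds -> k = 52 - 3 = 49.
Iteration 2: 49 > 42 holds -> k = 49 - 3 = 46.
Iteration 3: 46 > 42 holds -> k = 46 - 3 = 43.
Iteration 4: 43 > 42 holds -> k = 43 - 3 = 40.
Iteration 5: 40 > 42 fails; recursion stops.
SUM(k) = 52 + 49 + 46 + 43 + 40 = 230.

230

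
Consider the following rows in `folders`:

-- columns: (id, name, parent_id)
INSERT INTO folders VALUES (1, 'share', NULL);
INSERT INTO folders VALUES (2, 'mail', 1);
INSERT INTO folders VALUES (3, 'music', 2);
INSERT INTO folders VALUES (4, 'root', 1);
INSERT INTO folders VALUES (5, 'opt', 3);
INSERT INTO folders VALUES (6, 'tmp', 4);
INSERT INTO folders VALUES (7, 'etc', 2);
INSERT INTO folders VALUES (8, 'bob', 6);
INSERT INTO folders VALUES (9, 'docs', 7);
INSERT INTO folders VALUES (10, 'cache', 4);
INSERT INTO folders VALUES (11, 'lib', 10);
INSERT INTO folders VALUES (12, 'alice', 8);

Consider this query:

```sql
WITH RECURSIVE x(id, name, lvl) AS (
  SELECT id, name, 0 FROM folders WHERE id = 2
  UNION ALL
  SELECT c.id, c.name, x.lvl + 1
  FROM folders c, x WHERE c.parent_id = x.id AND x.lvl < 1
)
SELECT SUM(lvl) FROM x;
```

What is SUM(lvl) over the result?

Base: id=2 (mail) at lvl 0.
Iteration 1: rows with parent_id in {2} -> music (id 3, lvl 1), etc (id 7, lvl 1).
Iteration 2: lvl < 1 fails for all current rows; recursion stops.
SUM(lvl) = 0 + 1 + 1 = 2.

2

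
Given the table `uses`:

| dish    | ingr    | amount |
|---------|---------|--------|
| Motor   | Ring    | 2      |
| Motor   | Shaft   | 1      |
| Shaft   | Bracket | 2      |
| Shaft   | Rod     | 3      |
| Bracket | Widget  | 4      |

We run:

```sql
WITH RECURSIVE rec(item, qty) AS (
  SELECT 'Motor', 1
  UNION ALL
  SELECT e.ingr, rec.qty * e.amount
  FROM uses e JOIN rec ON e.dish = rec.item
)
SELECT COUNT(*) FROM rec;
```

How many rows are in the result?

Base: (Motor, qty=1).
Iteration 1: components of {Motor} -> Ring = 1*2 = 2, Shaft = 1*1 = 1.
Iteration 2: components of {Ring,Shaft} -> Bracket = 1*2 = 2, Rod = 1*3 = 3.
Iteration 3: components of {Bracket,Rod} -> Widget = 2*4 = 8.
Iteration 4: no further components; recursion stops.
Total rows emitted: 6.

6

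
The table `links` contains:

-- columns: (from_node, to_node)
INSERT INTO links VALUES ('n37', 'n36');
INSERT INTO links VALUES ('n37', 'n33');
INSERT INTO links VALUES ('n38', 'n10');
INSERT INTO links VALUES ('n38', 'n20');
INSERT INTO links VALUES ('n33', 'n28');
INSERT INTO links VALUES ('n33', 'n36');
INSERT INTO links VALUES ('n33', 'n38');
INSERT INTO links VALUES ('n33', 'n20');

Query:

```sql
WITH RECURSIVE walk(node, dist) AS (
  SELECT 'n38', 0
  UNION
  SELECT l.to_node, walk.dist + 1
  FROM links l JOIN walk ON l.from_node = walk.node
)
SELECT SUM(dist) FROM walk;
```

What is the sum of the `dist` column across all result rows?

2

Base: (n38, dist=0).
Iteration 1: edges from {n38} -> (n10, dist=1), (n20, dist=1).
Iteration 2: no outgoing edges from {n10,n20}; recursion stops.
SUM(dist) = 0 + 1 + 1 = 2.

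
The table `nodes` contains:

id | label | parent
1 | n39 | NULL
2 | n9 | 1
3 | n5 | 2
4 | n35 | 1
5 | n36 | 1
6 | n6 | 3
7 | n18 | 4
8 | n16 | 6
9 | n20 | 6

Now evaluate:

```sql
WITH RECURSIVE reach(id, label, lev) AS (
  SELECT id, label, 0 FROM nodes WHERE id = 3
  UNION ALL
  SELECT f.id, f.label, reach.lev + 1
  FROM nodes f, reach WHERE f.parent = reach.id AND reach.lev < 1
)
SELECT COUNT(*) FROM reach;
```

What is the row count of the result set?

2

Base: id=3 (n5) at lev 0.
Iteration 1: rows with parent in {3} -> n6 (id 6, lev 1).
Iteration 2: lev < 1 fails for all current rows; recursion stops.
Total rows emitted: 2.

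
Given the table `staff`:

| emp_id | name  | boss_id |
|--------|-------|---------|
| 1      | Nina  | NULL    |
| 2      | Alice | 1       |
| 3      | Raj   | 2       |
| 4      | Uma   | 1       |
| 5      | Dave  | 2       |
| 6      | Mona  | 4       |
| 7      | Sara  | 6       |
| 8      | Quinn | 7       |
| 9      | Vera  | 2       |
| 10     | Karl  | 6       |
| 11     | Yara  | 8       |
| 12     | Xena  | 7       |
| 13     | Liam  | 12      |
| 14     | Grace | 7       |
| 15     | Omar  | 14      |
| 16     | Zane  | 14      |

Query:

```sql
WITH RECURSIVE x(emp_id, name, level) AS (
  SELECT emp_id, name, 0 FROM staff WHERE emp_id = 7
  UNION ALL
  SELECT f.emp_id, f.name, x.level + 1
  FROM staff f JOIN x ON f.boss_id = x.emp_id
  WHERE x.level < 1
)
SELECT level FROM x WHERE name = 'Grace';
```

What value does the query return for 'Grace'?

Base: emp_id=7 (Sara) at level 0.
Iteration 1: rows with boss_id in {7} -> Quinn (id 8, level 1), Xena (id 12, level 1), Grace (id 14, level 1).
Iteration 2: level < 1 fails for all current rows; recursion stops.

1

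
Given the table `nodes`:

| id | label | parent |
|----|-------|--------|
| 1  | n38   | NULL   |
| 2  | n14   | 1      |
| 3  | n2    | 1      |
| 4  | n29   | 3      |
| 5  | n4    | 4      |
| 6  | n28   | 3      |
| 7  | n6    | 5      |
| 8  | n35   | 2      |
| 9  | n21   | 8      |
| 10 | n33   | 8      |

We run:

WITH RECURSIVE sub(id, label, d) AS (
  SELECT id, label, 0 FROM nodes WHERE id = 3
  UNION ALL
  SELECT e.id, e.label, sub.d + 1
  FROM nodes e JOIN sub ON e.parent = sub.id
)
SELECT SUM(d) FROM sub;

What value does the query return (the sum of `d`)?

7

Base: id=3 (n2) at d 0.
Iteration 1: rows with parent in {3} -> n29 (id 4, d 1), n28 (id 6, d 1).
Iteration 2: rows with parent in {4,6} -> n4 (id 5, d 2).
Iteration 3: rows with parent in {5} -> n6 (id 7, d 3).
Iteration 4: no rows with parent in {7}; recursion stops.
SUM(d) = 0 + 1 + 1 + 2 + 3 = 7.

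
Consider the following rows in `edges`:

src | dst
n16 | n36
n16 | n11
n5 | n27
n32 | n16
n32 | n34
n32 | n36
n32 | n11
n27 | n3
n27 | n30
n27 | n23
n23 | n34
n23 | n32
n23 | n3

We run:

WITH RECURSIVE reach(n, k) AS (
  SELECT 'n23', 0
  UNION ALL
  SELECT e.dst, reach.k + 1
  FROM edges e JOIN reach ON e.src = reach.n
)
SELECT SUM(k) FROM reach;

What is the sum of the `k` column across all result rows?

Base: (n23, k=0).
Iteration 1: edges from {n23} -> (n3, k=1), (n32, k=1), (n34, k=1).
Iteration 2: edges from {n3,n32,n34} -> (n11, k=2), (n16, k=2), (n34, k=2), (n36, k=2).
Iteration 3: edges from {n11,n16,n34,n36} -> (n11, k=3), (n36, k=3).
Iteration 4: no outgoing edges from {n11,n36}; recursion stops.
SUM(k) = 0 + 1 + 1 + 1 + 2 + 2 + 2 + 2 + 3 + 3 = 17.

17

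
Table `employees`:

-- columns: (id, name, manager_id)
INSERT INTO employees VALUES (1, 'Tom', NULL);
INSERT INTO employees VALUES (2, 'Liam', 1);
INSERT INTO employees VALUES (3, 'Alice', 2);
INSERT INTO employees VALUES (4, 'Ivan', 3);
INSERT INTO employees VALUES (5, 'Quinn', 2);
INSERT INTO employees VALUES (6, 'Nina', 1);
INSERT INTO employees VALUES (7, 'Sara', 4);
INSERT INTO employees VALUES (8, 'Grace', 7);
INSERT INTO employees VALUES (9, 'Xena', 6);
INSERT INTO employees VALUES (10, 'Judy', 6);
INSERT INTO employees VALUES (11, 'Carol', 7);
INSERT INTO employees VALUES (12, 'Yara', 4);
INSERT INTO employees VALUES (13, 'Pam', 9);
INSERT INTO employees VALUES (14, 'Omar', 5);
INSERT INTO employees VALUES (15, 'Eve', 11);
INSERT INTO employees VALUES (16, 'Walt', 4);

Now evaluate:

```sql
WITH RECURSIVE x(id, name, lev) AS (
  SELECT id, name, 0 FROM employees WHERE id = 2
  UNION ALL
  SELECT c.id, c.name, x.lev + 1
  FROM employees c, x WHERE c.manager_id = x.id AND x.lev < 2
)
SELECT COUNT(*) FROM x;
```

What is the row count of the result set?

5

Base: id=2 (Liam) at lev 0.
Iteration 1: rows with manager_id in {2} -> Alice (id 3, lev 1), Quinn (id 5, lev 1).
Iteration 2: rows with manager_id in {3,5} -> Ivan (id 4, lev 2), Omar (id 14, lev 2).
Iteration 3: lev < 2 fails for all current rows; recursion stops.
Total rows emitted: 5.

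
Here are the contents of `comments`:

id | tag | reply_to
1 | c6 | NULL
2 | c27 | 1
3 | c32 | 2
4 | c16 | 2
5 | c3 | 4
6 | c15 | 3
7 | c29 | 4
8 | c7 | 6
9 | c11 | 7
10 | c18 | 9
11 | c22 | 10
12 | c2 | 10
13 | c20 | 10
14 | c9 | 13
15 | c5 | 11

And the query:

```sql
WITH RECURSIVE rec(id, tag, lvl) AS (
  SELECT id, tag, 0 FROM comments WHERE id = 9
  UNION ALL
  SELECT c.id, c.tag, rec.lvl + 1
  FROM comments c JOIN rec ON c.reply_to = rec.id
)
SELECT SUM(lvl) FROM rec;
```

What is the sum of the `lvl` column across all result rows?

13

Base: id=9 (c11) at lvl 0.
Iteration 1: rows with reply_to in {9} -> c18 (id 10, lvl 1).
Iteration 2: rows with reply_to in {10} -> c22 (id 11, lvl 2), c2 (id 12, lvl 2), c20 (id 13, lvl 2).
Iteration 3: rows with reply_to in {11,12,13} -> c9 (id 14, lvl 3), c5 (id 15, lvl 3).
Iteration 4: no rows with reply_to in {14,15}; recursion stops.
SUM(lvl) = 0 + 1 + 2 + 2 + 2 + 3 + 3 = 13.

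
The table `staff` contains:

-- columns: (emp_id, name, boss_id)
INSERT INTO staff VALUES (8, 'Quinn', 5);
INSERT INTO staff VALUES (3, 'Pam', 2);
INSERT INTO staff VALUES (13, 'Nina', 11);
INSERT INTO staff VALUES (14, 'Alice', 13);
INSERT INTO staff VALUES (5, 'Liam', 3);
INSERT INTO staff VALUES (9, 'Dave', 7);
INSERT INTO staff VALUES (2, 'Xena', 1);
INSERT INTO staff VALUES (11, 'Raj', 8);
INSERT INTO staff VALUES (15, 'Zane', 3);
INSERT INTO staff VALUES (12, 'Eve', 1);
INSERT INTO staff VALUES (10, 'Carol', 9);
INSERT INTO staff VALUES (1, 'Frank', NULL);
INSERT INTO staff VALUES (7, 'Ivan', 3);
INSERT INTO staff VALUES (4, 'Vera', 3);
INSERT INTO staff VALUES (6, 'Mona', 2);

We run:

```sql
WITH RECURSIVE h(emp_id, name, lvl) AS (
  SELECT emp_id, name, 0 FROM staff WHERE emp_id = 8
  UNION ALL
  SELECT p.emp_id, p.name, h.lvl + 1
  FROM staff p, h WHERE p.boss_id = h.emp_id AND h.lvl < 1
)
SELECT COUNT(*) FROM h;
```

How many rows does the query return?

2

Base: emp_id=8 (Quinn) at lvl 0.
Iteration 1: rows with boss_id in {8} -> Raj (id 11, lvl 1).
Iteration 2: lvl < 1 fails for all current rows; recursion stops.
Total rows emitted: 2.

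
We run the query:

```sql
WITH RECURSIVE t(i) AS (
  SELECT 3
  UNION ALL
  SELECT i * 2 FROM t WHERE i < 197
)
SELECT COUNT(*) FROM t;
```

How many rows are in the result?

8

Base: i=3.
Iteration 1: 3 < 197 holds -> i = 3 * 2 = 6.
Iteration 2: 6 < 197 holds -> i = 6 * 2 = 12.
Iteration 3: 12 < 197 holds -> i = 12 * 2 = 24.
Iteration 4: 24 < 197 holds -> i = 24 * 2 = 48.
Iteration 5: 48 < 197 holds -> i = 48 * 2 = 96.
Iteration 6: 96 < 197 holds -> i = 96 * 2 = 192.
Iteration 7: 192 < 197 holds -> i = 192 * 2 = 384.
Iteration 8: 384 < 197 fails; recursion stops.
Total rows emitted: 8.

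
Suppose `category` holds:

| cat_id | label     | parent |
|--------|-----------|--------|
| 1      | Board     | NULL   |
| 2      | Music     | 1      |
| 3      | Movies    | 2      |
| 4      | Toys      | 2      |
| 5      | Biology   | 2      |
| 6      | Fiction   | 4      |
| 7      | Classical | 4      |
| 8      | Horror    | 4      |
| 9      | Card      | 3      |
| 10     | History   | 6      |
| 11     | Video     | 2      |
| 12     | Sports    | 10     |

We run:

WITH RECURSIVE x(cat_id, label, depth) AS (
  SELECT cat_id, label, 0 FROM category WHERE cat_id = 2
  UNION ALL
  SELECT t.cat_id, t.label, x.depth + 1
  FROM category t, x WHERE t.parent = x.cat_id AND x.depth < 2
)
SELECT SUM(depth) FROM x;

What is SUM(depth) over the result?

Base: cat_id=2 (Music) at depth 0.
Iteration 1: rows with parent in {2} -> Movies (id 3, depth 1), Toys (id 4, depth 1), Biology (id 5, depth 1), Video (id 11, depth 1).
Iteration 2: rows with parent in {3,4,5,11} -> Fiction (id 6, depth 2), Classical (id 7, depth 2), Horror (id 8, depth 2), Card (id 9, depth 2).
Iteration 3: depth < 2 fails for all current rows; recursion stops.
SUM(depth) = 0 + 1 + 1 + 1 + 1 + 2 + 2 + 2 + 2 = 12.

12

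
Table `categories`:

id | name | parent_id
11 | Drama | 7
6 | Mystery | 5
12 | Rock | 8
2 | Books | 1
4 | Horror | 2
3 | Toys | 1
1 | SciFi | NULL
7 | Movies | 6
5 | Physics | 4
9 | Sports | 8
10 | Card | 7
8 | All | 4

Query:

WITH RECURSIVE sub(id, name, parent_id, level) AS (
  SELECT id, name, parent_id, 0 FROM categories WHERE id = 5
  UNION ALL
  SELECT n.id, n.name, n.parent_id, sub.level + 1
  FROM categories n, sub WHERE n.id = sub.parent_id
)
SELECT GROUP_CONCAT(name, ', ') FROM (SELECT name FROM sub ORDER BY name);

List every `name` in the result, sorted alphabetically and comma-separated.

Base: id=5 (Physics), parent_id=4, level 0.
Iteration 1: join on id=4 -> Horror (id 4, parent_id=2, level 1).
Iteration 2: join on id=2 -> Books (id 2, parent_id=1, level 2).
Iteration 3: join on id=1 -> SciFi (id 1, parent_id=NULL, level 3).
Iteration 4: parent_id is NULL; no match; recursion stops.

Books, Horror, Physics, SciFi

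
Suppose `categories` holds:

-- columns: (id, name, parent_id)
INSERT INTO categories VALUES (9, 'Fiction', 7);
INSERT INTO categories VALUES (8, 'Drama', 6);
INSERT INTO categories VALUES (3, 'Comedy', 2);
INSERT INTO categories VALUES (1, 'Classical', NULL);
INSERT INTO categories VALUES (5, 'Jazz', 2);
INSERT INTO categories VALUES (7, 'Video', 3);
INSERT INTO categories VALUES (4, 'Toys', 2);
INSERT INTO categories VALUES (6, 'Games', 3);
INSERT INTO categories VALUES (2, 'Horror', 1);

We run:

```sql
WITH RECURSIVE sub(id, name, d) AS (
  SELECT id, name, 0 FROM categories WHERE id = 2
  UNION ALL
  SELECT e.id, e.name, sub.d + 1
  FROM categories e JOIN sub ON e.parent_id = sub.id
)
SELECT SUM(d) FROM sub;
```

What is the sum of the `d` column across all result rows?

13

Base: id=2 (Horror) at d 0.
Iteration 1: rows with parent_id in {2} -> Comedy (id 3, d 1), Toys (id 4, d 1), Jazz (id 5, d 1).
Iteration 2: rows with parent_id in {3,4,5} -> Games (id 6, d 2), Video (id 7, d 2).
Iteration 3: rows with parent_id in {6,7} -> Drama (id 8, d 3), Fiction (id 9, d 3).
Iteration 4: no rows with parent_id in {8,9}; recursion stops.
SUM(d) = 0 + 1 + 1 + 1 + 2 + 2 + 3 + 3 = 13.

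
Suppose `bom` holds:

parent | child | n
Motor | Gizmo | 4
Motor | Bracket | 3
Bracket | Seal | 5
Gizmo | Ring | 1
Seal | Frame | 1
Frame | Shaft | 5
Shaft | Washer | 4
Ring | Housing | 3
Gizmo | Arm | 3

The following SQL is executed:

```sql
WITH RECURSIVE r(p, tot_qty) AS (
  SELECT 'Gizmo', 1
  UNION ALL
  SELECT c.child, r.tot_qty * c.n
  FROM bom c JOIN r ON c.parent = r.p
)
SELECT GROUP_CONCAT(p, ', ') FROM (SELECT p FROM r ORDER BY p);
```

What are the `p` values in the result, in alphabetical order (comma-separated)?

Arm, Gizmo, Housing, Ring

Base: (Gizmo, tot_qty=1).
Iteration 1: components of {Gizmo} -> Arm = 1*3 = 3, Ring = 1*1 = 1.
Iteration 2: components of {Arm,Ring} -> Housing = 1*3 = 3.
Iteration 3: no further components; recursion stops.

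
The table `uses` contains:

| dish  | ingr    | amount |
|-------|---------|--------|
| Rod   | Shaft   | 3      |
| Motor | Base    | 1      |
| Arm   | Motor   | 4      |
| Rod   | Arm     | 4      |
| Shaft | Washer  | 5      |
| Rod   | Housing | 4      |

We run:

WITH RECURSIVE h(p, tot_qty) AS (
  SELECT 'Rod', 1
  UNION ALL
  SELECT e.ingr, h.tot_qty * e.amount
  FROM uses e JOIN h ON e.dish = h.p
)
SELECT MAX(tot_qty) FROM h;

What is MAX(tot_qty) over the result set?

16

Base: (Rod, tot_qty=1).
Iteration 1: components of {Rod} -> Arm = 1*4 = 4, Housing = 1*4 = 4, Shaft = 1*3 = 3.
Iteration 2: components of {Arm,Housing,Shaft} -> Motor = 4*4 = 16, Washer = 3*5 = 15.
Iteration 3: components of {Motor,Washer} -> Base = 16*1 = 16.
Iteration 4: no further components; recursion stops.
tot_qty values: 1, 3, 4, 4, 15, 16, 16; the maximum is 16.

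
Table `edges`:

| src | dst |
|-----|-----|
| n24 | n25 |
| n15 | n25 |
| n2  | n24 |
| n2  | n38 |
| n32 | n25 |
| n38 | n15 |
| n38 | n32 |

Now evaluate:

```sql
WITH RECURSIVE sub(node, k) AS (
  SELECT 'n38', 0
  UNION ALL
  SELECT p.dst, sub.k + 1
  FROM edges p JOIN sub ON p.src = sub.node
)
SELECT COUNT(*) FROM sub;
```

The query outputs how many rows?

Base: (n38, k=0).
Iteration 1: edges from {n38} -> (n15, k=1), (n32, k=1).
Iteration 2: edges from {n15,n32} -> (n25, k=2) x2. [UNION ALL keeps all 2 new rows, including repeats]
Iteration 3: no outgoing edges from {n25}; recursion stops.
Total rows emitted: 5.

5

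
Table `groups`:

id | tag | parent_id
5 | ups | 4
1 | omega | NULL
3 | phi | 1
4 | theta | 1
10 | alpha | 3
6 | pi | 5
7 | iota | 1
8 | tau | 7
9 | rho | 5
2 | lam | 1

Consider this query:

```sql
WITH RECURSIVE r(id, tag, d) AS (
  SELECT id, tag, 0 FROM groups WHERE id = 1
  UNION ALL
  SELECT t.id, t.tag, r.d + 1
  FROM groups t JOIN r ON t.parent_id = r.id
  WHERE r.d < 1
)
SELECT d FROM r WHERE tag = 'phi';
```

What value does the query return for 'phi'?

1

Base: id=1 (omega) at d 0.
Iteration 1: rows with parent_id in {1} -> lam (id 2, d 1), phi (id 3, d 1), theta (id 4, d 1), iota (id 7, d 1).
Iteration 2: d < 1 fails for all current rows; recursion stops.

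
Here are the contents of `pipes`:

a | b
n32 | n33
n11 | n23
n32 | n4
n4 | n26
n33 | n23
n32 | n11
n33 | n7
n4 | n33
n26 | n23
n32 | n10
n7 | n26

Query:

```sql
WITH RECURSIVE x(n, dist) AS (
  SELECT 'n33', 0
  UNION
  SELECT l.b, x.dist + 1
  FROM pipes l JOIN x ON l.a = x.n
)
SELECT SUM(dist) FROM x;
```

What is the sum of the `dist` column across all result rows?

Base: (n33, dist=0).
Iteration 1: edges from {n33} -> (n23, dist=1), (n7, dist=1).
Iteration 2: edges from {n23,n7} -> (n26, dist=2).
Iteration 3: edges from {n26} -> (n23, dist=3).
Iteration 4: no outgoing edges from {n23}; recursion stops.
SUM(dist) = 0 + 1 + 1 + 2 + 3 = 7.

7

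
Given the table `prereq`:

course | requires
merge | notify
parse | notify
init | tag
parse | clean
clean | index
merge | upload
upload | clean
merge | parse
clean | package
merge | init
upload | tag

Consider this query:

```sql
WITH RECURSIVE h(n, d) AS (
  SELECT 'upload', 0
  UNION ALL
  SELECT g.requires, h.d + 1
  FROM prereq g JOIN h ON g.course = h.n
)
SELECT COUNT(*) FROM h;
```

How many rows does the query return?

Base: (upload, d=0).
Iteration 1: edges from {upload} -> (clean, d=1), (tag, d=1).
Iteration 2: edges from {clean,tag} -> (index, d=2), (package, d=2).
Iteration 3: no outgoing edges from {index,package}; recursion stops.
Total rows emitted: 5.

5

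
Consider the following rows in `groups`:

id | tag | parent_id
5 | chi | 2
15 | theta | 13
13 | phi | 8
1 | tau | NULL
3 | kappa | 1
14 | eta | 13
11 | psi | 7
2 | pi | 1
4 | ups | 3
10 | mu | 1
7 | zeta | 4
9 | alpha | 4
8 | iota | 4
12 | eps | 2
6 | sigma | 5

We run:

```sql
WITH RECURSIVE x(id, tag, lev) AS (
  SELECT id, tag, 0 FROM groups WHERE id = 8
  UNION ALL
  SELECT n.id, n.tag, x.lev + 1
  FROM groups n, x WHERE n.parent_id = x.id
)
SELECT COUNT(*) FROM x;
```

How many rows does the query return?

4

Base: id=8 (iota) at lev 0.
Iteration 1: rows with parent_id in {8} -> phi (id 13, lev 1).
Iteration 2: rows with parent_id in {13} -> eta (id 14, lev 2), theta (id 15, lev 2).
Iteration 3: no rows with parent_id in {14,15}; recursion stops.
Total rows emitted: 4.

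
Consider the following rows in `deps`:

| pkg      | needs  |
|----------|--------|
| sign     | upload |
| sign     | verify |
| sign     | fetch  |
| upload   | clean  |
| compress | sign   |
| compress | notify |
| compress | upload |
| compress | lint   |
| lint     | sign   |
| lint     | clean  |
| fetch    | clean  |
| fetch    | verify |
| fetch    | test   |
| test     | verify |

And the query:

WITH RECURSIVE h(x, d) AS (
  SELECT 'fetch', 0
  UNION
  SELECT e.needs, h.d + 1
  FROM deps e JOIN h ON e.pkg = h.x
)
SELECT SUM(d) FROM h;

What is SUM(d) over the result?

5

Base: (fetch, d=0).
Iteration 1: edges from {fetch} -> (clean, d=1), (test, d=1), (verify, d=1).
Iteration 2: edges from {clean,test,verify} -> (verify, d=2).
Iteration 3: no outgoing edges from {verify}; recursion stops.
SUM(d) = 0 + 1 + 1 + 1 + 2 = 5.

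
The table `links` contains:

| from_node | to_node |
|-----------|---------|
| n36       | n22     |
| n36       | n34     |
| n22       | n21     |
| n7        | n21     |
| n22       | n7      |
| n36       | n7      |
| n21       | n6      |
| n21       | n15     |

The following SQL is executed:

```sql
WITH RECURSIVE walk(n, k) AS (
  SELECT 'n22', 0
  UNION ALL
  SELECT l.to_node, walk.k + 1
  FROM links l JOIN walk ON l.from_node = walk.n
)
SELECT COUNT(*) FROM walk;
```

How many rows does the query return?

Base: (n22, k=0).
Iteration 1: edges from {n22} -> (n21, k=1), (n7, k=1).
Iteration 2: edges from {n21,n7} -> (n15, k=2), (n21, k=2), (n6, k=2).
Iteration 3: edges from {n15,n21,n6} -> (n15, k=3), (n6, k=3).
Iteration 4: no outgoing edges from {n15,n6}; recursion stops.
Total rows emitted: 8.

8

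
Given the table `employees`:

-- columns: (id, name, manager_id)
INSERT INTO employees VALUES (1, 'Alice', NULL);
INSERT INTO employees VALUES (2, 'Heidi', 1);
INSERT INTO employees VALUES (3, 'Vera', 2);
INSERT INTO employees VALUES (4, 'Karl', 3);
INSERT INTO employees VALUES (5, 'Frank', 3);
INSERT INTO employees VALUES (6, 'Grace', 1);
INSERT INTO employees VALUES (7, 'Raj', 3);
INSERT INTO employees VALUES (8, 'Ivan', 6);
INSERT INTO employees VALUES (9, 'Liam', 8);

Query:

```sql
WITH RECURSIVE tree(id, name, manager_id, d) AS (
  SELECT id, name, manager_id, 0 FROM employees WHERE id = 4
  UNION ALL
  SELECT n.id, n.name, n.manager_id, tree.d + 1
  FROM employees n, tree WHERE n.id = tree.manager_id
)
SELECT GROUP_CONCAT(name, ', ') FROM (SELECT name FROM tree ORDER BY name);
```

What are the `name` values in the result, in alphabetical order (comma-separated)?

Alice, Heidi, Karl, Vera

Base: id=4 (Karl), manager_id=3, d 0.
Iteration 1: join on id=3 -> Vera (id 3, manager_id=2, d 1).
Iteration 2: join on id=2 -> Heidi (id 2, manager_id=1, d 2).
Iteration 3: join on id=1 -> Alice (id 1, manager_id=NULL, d 3).
Iteration 4: manager_id is NULL; no match; recursion stops.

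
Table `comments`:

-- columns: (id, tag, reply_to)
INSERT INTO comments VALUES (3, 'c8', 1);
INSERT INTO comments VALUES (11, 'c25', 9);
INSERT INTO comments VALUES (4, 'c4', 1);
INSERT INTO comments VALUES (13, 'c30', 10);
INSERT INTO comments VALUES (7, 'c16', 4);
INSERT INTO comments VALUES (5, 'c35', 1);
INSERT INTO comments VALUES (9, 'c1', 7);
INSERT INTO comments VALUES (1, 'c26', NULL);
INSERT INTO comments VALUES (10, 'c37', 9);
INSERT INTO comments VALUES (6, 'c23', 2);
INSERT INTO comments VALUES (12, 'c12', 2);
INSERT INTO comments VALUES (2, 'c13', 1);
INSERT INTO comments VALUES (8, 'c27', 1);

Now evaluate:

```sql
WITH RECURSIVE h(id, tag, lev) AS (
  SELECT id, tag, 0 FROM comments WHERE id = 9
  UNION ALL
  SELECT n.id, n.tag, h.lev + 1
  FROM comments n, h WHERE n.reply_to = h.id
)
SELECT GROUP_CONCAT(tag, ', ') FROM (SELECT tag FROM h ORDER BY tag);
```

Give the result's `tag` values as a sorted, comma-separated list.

Base: id=9 (c1) at lev 0.
Iteration 1: rows with reply_to in {9} -> c37 (id 10, lev 1), c25 (id 11, lev 1).
Iteration 2: rows with reply_to in {10,11} -> c30 (id 13, lev 2).
Iteration 3: no rows with reply_to in {13}; recursion stops.

c1, c25, c30, c37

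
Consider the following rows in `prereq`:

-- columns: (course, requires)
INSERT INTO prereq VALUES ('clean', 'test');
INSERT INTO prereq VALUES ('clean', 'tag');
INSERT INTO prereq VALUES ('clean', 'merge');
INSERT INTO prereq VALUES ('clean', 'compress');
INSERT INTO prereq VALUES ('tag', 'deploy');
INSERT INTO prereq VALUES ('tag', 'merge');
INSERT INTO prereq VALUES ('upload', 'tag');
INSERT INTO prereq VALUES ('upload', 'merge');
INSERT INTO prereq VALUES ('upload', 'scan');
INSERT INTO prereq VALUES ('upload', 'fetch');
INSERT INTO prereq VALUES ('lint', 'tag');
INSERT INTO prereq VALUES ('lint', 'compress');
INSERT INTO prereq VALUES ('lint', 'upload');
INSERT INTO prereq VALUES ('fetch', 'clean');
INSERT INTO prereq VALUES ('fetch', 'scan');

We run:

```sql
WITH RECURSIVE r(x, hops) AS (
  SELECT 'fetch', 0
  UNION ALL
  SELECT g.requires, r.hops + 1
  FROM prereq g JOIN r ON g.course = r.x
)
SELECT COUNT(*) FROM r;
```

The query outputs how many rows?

9

Base: (fetch, hops=0).
Iteration 1: edges from {fetch} -> (clean, hops=1), (scan, hops=1).
Iteration 2: edges from {clean,scan} -> (compress, hops=2), (merge, hops=2), (tag, hops=2), (test, hops=2).
Iteration 3: edges from {compress,merge,tag,test} -> (deploy, hops=3), (merge, hops=3).
Iteration 4: no outgoing edges from {deploy,merge}; recursion stops.
Total rows emitted: 9.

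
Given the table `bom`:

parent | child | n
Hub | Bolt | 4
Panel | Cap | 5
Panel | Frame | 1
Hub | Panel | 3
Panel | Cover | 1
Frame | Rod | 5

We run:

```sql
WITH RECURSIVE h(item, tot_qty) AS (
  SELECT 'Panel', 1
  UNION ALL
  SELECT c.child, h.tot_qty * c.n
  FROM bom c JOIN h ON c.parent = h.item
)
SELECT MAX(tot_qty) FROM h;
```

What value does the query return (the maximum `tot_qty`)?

5

Base: (Panel, tot_qty=1).
Iteration 1: components of {Panel} -> Cap = 1*5 = 5, Cover = 1*1 = 1, Frame = 1*1 = 1.
Iteration 2: components of {Cap,Cover,Frame} -> Rod = 1*5 = 5.
Iteration 3: no further components; recursion stops.
tot_qty values: 1, 1, 1, 5, 5; the maximum is 5.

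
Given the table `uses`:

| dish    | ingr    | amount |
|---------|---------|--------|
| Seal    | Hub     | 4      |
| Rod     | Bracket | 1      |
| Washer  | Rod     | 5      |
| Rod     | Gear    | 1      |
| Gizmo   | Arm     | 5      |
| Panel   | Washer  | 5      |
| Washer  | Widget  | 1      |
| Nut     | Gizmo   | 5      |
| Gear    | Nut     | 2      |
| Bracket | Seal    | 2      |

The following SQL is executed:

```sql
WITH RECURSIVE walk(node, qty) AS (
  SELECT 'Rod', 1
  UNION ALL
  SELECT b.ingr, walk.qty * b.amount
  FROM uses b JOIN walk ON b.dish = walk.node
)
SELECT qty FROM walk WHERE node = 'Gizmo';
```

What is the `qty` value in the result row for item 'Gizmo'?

Base: (Rod, qty=1).
Iteration 1: components of {Rod} -> Bracket = 1*1 = 1, Gear = 1*1 = 1.
Iteration 2: components of {Bracket,Gear} -> Nut = 1*2 = 2, Seal = 1*2 = 2.
Iteration 3: components of {Nut,Seal} -> Gizmo = 2*5 = 10, Hub = 2*4 = 8.
Iteration 4: components of {Gizmo,Hub} -> Arm = 10*5 = 50.
Iteration 5: no further components; recursion stops.

10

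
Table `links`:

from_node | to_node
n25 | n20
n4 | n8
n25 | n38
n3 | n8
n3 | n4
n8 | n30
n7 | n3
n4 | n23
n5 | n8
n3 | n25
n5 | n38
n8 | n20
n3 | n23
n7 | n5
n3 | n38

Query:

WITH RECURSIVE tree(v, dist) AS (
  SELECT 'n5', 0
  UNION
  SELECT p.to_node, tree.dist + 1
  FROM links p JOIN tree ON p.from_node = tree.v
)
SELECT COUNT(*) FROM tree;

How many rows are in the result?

5

Base: (n5, dist=0).
Iteration 1: edges from {n5} -> (n38, dist=1), (n8, dist=1).
Iteration 2: edges from {n38,n8} -> (n20, dist=2), (n30, dist=2).
Iteration 3: no outgoing edges from {n20,n30}; recursion stops.
Total rows emitted: 5.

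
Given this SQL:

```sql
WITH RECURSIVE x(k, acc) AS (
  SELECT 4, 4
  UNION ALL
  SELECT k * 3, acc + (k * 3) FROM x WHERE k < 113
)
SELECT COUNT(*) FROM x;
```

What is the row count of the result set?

5

Base: k=4, acc=4.
Iteration 1: 4 < 113 holds -> k = 4 * 3 = 12, acc = 4 + 12 = 16.
Iteration 2: 12 < 113 holds -> k = 12 * 3 = 36, acc = 16 + 36 = 52.
Iteration 3: 36 < 113 holds -> k = 36 * 3 = 108, acc = 52 + 108 = 160.
Iteration 4: 108 < 113 holds -> k = 108 * 3 = 324, acc = 160 + 324 = 484.
Iteration 5: 324 < 113 fails; recursion stops.
Total rows emitted: 5.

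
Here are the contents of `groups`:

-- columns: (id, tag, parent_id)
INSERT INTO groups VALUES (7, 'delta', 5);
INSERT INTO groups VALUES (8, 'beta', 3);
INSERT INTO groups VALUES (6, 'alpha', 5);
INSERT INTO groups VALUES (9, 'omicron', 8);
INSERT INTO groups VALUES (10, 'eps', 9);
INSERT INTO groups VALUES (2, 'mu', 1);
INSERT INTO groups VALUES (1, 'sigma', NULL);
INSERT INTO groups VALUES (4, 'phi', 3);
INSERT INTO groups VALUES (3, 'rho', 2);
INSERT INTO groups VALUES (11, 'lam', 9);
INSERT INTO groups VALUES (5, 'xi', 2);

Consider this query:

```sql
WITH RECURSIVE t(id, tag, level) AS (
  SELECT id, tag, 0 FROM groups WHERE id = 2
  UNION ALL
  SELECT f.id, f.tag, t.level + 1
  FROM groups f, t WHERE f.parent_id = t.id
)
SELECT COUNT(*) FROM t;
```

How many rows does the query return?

10

Base: id=2 (mu) at level 0.
Iteration 1: rows with parent_id in {2} -> rho (id 3, level 1), xi (id 5, level 1).
Iteration 2: rows with parent_id in {3,5} -> phi (id 4, level 2), alpha (id 6, level 2), delta (id 7, level 2), beta (id 8, level 2).
Iteration 3: rows with parent_id in {4,6,7,8} -> omicron (id 9, level 3).
Iteration 4: rows with parent_id in {9} -> eps (id 10, level 4), lam (id 11, level 4).
Iteration 5: no rows with parent_id in {10,11}; recursion stops.
Total rows emitted: 10.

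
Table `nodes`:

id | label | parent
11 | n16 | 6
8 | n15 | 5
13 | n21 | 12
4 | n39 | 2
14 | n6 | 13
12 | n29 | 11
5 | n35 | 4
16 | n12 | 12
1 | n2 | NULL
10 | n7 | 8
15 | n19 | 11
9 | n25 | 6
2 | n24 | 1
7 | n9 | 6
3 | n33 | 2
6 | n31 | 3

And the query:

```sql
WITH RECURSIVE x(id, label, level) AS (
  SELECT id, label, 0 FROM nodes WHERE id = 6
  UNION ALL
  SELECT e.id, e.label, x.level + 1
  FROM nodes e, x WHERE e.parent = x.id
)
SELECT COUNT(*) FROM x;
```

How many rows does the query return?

9

Base: id=6 (n31) at level 0.
Iteration 1: rows with parent in {6} -> n9 (id 7, level 1), n25 (id 9, level 1), n16 (id 11, level 1).
Iteration 2: rows with parent in {7,9,11} -> n29 (id 12, level 2), n19 (id 15, level 2).
Iteration 3: rows with parent in {12,15} -> n21 (id 13, level 3), n12 (id 16, level 3).
Iteration 4: rows with parent in {13,16} -> n6 (id 14, level 4).
Iteration 5: no rows with parent in {14}; recursion stops.
Total rows emitted: 9.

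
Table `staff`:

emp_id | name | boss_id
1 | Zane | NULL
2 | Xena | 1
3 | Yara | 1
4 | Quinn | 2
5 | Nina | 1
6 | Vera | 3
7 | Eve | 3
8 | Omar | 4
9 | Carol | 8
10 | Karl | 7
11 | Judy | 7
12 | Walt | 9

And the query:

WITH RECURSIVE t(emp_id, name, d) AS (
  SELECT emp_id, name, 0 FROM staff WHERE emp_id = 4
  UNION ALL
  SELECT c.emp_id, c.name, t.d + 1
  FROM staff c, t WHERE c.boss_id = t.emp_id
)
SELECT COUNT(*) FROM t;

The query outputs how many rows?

4

Base: emp_id=4 (Quinn) at d 0.
Iteration 1: rows with boss_id in {4} -> Omar (id 8, d 1).
Iteration 2: rows with boss_id in {8} -> Carol (id 9, d 2).
Iteration 3: rows with boss_id in {9} -> Walt (id 12, d 3).
Iteration 4: no rows with boss_id in {12}; recursion stops.
Total rows emitted: 4.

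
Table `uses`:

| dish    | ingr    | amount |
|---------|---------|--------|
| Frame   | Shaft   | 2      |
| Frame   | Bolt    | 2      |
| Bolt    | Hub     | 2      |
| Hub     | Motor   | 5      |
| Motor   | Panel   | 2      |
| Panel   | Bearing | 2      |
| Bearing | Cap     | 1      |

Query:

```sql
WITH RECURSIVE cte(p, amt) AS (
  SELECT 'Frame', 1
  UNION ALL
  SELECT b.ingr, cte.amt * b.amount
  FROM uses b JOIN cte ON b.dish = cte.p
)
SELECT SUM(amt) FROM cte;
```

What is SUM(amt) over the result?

229

Base: (Frame, amt=1).
Iteration 1: components of {Frame} -> Bolt = 1*2 = 2, Shaft = 1*2 = 2.
Iteration 2: components of {Bolt,Shaft} -> Hub = 2*2 = 4.
Iteration 3: components of {Hub} -> Motor = 4*5 = 20.
Iteration 4: components of {Motor} -> Panel = 20*2 = 40.
Iteration 5: components of {Panel} -> Bearing = 40*2 = 80.
Iteration 6: components of {Bearing} -> Cap = 80*1 = 80.
Iteration 7: no further components; recursion stops.
SUM(amt) = 1 + 2 + 2 + 4 + 20 + 40 + 80 + 80 = 229.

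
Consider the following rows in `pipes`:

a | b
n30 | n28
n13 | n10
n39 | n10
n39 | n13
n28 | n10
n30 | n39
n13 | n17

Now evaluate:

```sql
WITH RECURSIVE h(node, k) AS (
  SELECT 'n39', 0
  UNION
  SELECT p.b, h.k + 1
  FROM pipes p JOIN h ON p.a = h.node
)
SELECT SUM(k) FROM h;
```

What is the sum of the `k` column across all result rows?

6

Base: (n39, k=0).
Iteration 1: edges from {n39} -> (n10, k=1), (n13, k=1).
Iteration 2: edges from {n10,n13} -> (n10, k=2), (n17, k=2).
Iteration 3: no outgoing edges from {n10,n17}; recursion stops.
SUM(k) = 0 + 1 + 1 + 2 + 2 = 6.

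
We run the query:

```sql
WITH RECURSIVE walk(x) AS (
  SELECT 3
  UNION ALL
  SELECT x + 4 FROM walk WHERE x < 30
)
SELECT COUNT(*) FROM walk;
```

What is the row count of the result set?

8

Base: x=3.
Iteration 1: 3 < 30 holds -> x = 3 + 4 = 7.
Iteration 2: 7 < 30 holds -> x = 7 + 4 = 11.
Iteration 3: 11 < 30 holds -> x = 11 + 4 = 15.
Iteration 4: 15 < 30 holds -> x = 15 + 4 = 19.
Iteration 5: 19 < 30 holds -> x = 19 + 4 = 23.
Iteration 6: 23 < 30 holds -> x = 23 + 4 = 27.
Iteration 7: 27 < 30 holds -> x = 27 + 4 = 31.
Iteration 8: 31 < 30 fails; recursion stops.
Total rows emitted: 8.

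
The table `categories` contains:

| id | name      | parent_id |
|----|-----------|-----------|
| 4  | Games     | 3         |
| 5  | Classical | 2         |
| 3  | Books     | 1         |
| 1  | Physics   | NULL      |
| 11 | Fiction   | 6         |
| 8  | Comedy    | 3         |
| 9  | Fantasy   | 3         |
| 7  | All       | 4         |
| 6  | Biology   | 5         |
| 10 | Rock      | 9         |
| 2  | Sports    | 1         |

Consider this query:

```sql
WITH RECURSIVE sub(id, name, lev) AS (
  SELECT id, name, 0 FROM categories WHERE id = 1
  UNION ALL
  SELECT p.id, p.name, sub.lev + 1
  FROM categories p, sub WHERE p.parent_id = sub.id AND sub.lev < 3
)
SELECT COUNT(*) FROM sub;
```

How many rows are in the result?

10

Base: id=1 (Physics) at lev 0.
Iteration 1: rows with parent_id in {1} -> Sports (id 2, lev 1), Books (id 3, lev 1).
Iteration 2: rows with parent_id in {2,3} -> Games (id 4, lev 2), Classical (id 5, lev 2), Comedy (id 8, lev 2), Fantasy (id 9, lev 2).
Iteration 3: rows with parent_id in {4,5,8,9} -> Biology (id 6, lev 3), All (id 7, lev 3), Rock (id 10, lev 3).
Iteration 4: lev < 3 fails for all current rows; recursion stops.
Total rows emitted: 10.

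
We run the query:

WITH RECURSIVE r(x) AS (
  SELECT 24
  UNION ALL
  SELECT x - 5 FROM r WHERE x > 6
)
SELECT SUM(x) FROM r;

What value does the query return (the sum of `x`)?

70

Base: x=24.
Iteration 1: 24 > 6 holds -> x = 24 - 5 = 19.
Iteration 2: 19 > 6 holds -> x = 19 - 5 = 14.
Iteration 3: 14 > 6 holds -> x = 14 - 5 = 9.
Iteration 4: 9 > 6 holds -> x = 9 - 5 = 4.
Iteration 5: 4 > 6 fails; recursion stops.
SUM(x) = 24 + 19 + 14 + 9 + 4 = 70.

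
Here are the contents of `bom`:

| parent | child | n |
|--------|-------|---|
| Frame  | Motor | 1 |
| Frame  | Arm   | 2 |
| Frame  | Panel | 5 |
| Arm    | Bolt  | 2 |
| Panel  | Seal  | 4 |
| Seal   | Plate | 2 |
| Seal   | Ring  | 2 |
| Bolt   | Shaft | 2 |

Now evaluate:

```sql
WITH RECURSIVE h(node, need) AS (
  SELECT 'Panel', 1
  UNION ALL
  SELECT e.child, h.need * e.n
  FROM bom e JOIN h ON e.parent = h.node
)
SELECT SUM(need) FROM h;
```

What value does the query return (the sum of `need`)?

Base: (Panel, need=1).
Iteration 1: components of {Panel} -> Seal = 1*4 = 4.
Iteration 2: components of {Seal} -> Plate = 4*2 = 8, Ring = 4*2 = 8.
Iteration 3: no further components; recursion stops.
SUM(need) = 1 + 4 + 8 + 8 = 21.

21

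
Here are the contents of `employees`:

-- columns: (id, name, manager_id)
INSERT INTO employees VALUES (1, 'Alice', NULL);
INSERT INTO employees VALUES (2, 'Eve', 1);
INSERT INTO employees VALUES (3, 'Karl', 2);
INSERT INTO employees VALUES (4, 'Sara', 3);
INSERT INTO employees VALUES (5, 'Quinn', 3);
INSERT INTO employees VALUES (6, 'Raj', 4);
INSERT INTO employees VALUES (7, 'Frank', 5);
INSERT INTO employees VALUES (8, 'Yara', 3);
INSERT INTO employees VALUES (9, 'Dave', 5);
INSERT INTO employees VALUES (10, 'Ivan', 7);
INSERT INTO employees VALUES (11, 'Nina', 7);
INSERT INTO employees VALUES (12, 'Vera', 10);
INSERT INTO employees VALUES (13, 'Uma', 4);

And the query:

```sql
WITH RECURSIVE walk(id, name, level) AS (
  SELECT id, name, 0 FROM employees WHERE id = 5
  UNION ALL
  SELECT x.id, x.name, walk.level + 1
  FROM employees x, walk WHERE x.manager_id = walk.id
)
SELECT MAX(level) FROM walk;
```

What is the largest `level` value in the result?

Base: id=5 (Quinn) at level 0.
Iteration 1: rows with manager_id in {5} -> Frank (id 7, level 1), Dave (id 9, level 1).
Iteration 2: rows with manager_id in {7,9} -> Ivan (id 10, level 2), Nina (id 11, level 2).
Iteration 3: rows with manager_id in {10,11} -> Vera (id 12, level 3).
Iteration 4: no rows with manager_id in {12}; recursion stops.
level values: 0, 1, 1, 2, 2, 3; the maximum is 3.

3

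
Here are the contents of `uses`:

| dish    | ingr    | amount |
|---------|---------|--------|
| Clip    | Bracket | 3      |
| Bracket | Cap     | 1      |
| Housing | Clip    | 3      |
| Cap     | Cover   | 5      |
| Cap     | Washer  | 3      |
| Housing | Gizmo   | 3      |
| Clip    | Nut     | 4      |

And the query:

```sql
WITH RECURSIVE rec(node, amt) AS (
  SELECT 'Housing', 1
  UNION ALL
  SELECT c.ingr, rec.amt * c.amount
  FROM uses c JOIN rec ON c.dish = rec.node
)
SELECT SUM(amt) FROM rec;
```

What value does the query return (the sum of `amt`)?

109

Base: (Housing, amt=1).
Iteration 1: components of {Housing} -> Clip = 1*3 = 3, Gizmo = 1*3 = 3.
Iteration 2: components of {Clip,Gizmo} -> Bracket = 3*3 = 9, Nut = 3*4 = 12.
Iteration 3: components of {Bracket,Nut} -> Cap = 9*1 = 9.
Iteration 4: components of {Cap} -> Cover = 9*5 = 45, Washer = 9*3 = 27.
Iteration 5: no further components; recursion stops.
SUM(amt) = 1 + 3 + 3 + 9 + 12 + 9 + 45 + 27 = 109.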